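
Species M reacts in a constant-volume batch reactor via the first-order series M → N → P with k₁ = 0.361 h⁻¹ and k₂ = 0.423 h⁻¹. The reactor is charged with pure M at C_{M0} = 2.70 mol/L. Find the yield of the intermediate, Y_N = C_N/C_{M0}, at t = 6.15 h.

0.200

Solving the coupled first-order balances gives C_N(t) = [k₁/(k₂−k₁)]·C_{M0}·(e^(−k₁t) − e^(−k₂t)).
e^(−k₁t) = e^(−0.361×6.15) = e^(−2.220) = 0.1086; e^(−k₂t) = e^(−2.601) = 0.07417.
C_N = 0.361×2.70/(0.423−0.361) × (0.1086−0.07417) = 15.72×0.03443 = 0.5412 mol/L.
Y_N = C_N/C_{M0} = 0.5412/2.70 = 0.200.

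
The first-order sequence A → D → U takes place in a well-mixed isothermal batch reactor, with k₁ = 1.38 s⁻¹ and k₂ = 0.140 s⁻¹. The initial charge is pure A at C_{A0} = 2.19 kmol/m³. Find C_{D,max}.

At the optimum, C_{D,max}/C_{A0} = (k₁/k₂)^[k₂/(k₂−k₁)].
= (1.38/0.140)^(0.140/(0.140−1.38)) = (9.857)^(-0.1129) = 0.7723.
C_{D,max} = 0.7723×2.19 = 1.69 kmol/m³.

1.69 kmol/m³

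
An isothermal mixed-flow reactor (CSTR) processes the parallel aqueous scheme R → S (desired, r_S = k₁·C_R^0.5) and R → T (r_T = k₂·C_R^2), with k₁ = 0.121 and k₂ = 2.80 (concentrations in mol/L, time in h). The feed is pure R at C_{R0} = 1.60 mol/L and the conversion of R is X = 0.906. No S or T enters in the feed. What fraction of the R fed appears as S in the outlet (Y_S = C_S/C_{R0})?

0.386

Exit C_R = C_{R0}(1−X) = 1.60×0.0940 = 0.1504 mol/L.
Rates in a CSTR are evaluated at the outlet concentration: r_S = 0.121×0.1504^0.5 = 0.04693, r_T = 2.80×0.1504^2 = 0.06334.
Fraction of consumed R going to S: r_S/(r_S+r_T) = 0.4256.
C_S = 0.4256·C_{R0}·X = 0.4256×1.60×0.906 = 0.617 mol/L; Y_S = C_S/C_{R0} = 0.386.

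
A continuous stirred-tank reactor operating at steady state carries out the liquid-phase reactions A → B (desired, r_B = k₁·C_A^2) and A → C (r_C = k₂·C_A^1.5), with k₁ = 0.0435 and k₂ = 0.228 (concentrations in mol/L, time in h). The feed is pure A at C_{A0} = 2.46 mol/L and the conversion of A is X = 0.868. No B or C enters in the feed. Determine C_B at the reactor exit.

Exit C_A = C_{A0}(1−X) = 2.46×0.132 = 0.3247 mol/L.
A CSTR operates uniformly at the exit composition, giving r_B = 0.004587 and r_C = 0.04219 (each k·C_A^n at C_A = 0.3247).
Fraction of consumed A going to B: r_B/(r_B+r_C) = 0.09806.
C_B = 0.09806·C_{A0}·X = 0.09806×2.46×0.868 = 0.209 mol/L.

0.209 mol/L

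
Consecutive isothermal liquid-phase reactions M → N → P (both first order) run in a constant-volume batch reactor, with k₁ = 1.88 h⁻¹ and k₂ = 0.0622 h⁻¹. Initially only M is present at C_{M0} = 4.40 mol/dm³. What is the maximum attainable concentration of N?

3.92 mol/dm³

At the optimum, C_{N,max}/C_{M0} = (k₁/k₂)^[k₂/(k₂−k₁)].
= (1.88/0.0622)^(0.0622/(0.0622−1.88)) = (30.23)^(-0.03422) = 0.8899.
C_{N,max} = 0.8899×4.40 = 3.92 mol/dm³.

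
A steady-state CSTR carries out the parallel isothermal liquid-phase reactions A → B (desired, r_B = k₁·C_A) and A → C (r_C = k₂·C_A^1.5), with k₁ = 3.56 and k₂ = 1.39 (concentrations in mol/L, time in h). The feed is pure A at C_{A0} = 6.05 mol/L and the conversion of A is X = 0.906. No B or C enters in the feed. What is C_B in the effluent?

4.23 mol/L

Exit C_A = C_{A0}(1−X) = 6.05×0.0940 = 0.5687 mol/L.
A CSTR operates uniformly at the exit composition, giving r_B = 2.025 and r_C = 0.5961 (each k·C_A^n at C_A = 0.5687).
Fraction of consumed A going to B: r_B/(r_B+r_C) = 0.7725.
C_B = 0.7725·C_{A0}·X = 0.7725×6.05×0.906 = 4.23 mol/L.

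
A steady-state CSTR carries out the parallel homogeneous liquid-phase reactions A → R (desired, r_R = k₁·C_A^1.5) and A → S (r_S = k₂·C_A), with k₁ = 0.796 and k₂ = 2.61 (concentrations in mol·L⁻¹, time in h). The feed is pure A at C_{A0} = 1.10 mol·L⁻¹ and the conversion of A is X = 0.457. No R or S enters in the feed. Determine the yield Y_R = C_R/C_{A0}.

Exit C_A = C_{A0}(1−X) = 1.10×0.543 = 0.5973 mol·L⁻¹.
A CSTR operates uniformly at the exit composition, giving r_R = 0.3675 and r_S = 1.559 (each k·C_A^n at C_A = 0.5973).
Fraction of consumed A going to R: r_R/(r_R+r_S) = 0.1907.
C_R = 0.1907·C_{A0}·X = 0.1907×1.10×0.457 = 0.0959 mol·L⁻¹; Y_R = C_R/C_{A0} = 0.0872.

0.0872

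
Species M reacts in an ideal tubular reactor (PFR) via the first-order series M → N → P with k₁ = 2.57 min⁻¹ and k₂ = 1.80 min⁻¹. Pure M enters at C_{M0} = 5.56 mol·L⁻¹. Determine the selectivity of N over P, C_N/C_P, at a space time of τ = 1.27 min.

The intermediate concentration in a first-order A→B→C sequence is C_N = k₁C_{M0}(e^(−k₁τ) − e^(−k₂τ))/(k₂−k₁).
e^(−k₁τ) = e^(−2.57×1.27) = e^(−3.264) = 0.03824; e^(−k₂τ) = e^(−2.286) = 0.1017.
C_N = 2.57×5.56/(1.80−2.57) × (0.03824−0.1017) = (-18.56)×(-0.06343) = 1.177 mol·L⁻¹.
C_M = C_{M0}e^(−k₁τ) = 0.2126 mol·L⁻¹, so C_P = C_{M0}−C_M−C_N = 4.170 mol·L⁻¹; C_N/C_P = 0.282.

0.282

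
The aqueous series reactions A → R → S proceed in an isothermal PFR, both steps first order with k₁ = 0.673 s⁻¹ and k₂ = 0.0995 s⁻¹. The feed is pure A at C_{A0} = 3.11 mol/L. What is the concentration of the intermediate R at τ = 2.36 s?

The intermediate concentration in a first-order A→B→C sequence is C_R = k₁C_{A0}(e^(−k₁τ) − e^(−k₂τ))/(k₂−k₁).
e^(−k₁τ) = e^(−0.673×2.36) = e^(−1.588) = 0.2043; e^(−k₂τ) = e^(−0.2348) = 0.7907.
C_R = 0.673×3.11/(0.0995−0.673) × (0.2043−0.7907) = (-3.650)×(-0.5864) = 2.140 mol/L.

2.14 mol/L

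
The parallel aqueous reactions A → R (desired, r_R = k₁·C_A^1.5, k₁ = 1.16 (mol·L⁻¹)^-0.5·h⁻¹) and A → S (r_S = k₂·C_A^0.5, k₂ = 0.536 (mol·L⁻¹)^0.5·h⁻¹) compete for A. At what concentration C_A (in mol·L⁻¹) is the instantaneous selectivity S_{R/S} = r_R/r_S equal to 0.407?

S_{R/S} = (k₁/k₂)·C_A ⇒ C_A = S·k₂/k₁.
= 0.407×0.536/1.16 = 0.188 mol·L⁻¹.

0.188 mol·L⁻¹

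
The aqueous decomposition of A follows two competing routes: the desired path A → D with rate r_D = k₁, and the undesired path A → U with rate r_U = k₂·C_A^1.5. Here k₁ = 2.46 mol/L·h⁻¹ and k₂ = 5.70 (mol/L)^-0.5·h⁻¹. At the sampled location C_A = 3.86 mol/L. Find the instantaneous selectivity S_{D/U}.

S_{D/U} = r_D/r_U = (k₁)/(k₂·C_A^1.5) = (k₁/k₂)·C_A^-1.5.
= (2.46) / (5.70×3.860^1.5) = 2.460/43.23 = 0.0569.

0.0569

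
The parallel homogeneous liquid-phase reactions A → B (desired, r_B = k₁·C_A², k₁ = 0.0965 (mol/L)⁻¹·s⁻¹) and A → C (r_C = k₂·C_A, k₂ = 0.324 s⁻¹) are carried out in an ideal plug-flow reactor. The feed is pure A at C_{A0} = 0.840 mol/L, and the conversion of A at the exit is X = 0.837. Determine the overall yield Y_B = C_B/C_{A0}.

C_A = C_{A0}(1−X) = 0.1369 mol/L.
Along a PFR/batch, dC_C/dC_A = −r_C/(r_B+r_C) = −k₂/(k₂+k₁·C_A).
Integrating from C_{A0} to C_A: C_C = (0.324/0.0965)·ln[(0.324+0.0965·0.840)/(0.324+0.0965·0.137)] = 3.358·ln(0.4051/0.3372) = 0.6155 mol/L.
Then C_B = (C_{A0}−C_A) − C_C = 0.7031 − 0.6155 = 0.08758 mol/L.
Y_B = C_B/C_{A0} = 0.08758/0.840 = 0.104.

0.104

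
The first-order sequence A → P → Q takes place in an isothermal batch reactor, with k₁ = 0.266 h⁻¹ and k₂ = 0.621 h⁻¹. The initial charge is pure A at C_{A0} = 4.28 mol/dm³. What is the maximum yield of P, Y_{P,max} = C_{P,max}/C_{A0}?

0.227

Evaluating C_P at t_opt = ln(k₂/k₁)/(k₂−k₁) gives C_{P,max}/C_{A0} = (k₁/k₂)^[k₂/(k₂−k₁)].
= (0.266/0.621)^(0.621/(0.621−0.266)) = (0.4283)^(1.749) = 0.2269.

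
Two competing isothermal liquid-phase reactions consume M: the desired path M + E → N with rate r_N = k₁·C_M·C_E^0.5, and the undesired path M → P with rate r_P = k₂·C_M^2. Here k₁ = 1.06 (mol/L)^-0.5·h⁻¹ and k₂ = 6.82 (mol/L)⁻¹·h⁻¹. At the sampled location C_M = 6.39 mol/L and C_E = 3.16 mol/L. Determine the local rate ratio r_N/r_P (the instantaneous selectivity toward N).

S_{N/P} = r_N/r_P = (k₁·C_M·C_E^0.5)/(k₂·C_M^2) = (k₁/k₂)·C_M⁻¹·C_E^0.5.
= (1.06×6.390×3.160^0.5) / (6.82×6.390^2) = 12.04/278.5 = 0.0432.
The undesired path is higher order in M, so low C_M (CSTR or dilute feed) favours N.

0.0432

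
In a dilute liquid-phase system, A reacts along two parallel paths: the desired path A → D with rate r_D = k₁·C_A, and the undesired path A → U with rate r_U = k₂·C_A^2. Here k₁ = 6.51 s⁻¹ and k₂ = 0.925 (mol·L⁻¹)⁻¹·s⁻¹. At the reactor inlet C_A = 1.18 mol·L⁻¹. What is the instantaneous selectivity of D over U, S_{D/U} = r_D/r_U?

S_{D/U} = r_D/r_U = (k₁·C_A)/(k₂·C_A^2) = (k₁/k₂)·C_A⁻¹.
= (6.51×1.180) / (0.925×1.180^2) = 7.682/1.288 = 5.96.
The undesired path is higher order in A, so low C_A (CSTR or dilute feed) favours D.

5.96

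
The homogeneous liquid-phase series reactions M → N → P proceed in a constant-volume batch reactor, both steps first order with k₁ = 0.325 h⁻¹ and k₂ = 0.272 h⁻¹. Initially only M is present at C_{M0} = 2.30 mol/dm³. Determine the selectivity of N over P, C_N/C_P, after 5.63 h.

0.688

Solving the coupled first-order balances gives C_N(t) = [k₁/(k₂−k₁)]·C_{M0}·(e^(−k₁t) − e^(−k₂t)).
e^(−k₁t) = e^(−0.325×5.63) = e^(−1.830) = 0.1605; e^(−k₂t) = e^(−1.531) = 0.2162.
C_N = 0.325×2.30/(0.272−0.325) × (0.1605−0.2162) = (-14.10)×(-0.05579) = 0.7868 mol/dm³.
C_M = C_{M0}e^(−k₁t) = 0.3690 mol/dm³, so C_P = C_{M0}−C_M−C_N = 1.144 mol/dm³; C_N/C_P = 0.688.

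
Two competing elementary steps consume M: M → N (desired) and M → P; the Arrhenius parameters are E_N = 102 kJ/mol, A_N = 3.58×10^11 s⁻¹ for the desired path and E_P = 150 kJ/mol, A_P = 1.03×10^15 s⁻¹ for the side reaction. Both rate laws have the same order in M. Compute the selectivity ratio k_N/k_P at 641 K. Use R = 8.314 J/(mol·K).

2.84

Since both paths have the same order in M, the concentration cancels and S_{N/P} = k_N/k_P = (A_N/A_P)·exp[(E_P−E_N)/(RT)].
(E_P−E_N)/(RT) = (150−102)×10³/(8.314×641) = 48000/5329 = 9.007.
k_N/k_P = (3.58×10^11/1.03×10^15)·exp(9.007) = 3.476×10^-4 × 8159 = 2.84.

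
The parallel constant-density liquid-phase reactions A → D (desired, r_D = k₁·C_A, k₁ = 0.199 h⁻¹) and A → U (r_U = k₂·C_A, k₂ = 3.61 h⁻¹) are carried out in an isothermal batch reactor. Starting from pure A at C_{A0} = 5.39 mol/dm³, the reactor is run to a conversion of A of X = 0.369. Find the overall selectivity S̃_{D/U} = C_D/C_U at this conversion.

C_A = C_{A0}(1−X) = 3.401 mol/dm³.
Both paths are first order in A, so the instantaneous fraction to D is constant: dC_D/d(−C_A) = k₁/(k₁+k₂) = 0.05224.
C_D = 0.05224·(C_{A0}−C_A) = 0.05224×1.989 = 0.104 mol/dm³.
C_U = (C_{A0}−C_A)−C_D = 1.885 mol/dm³; S̃_{D/U} = 0.1039/1.885 = 0.0551.

0.0551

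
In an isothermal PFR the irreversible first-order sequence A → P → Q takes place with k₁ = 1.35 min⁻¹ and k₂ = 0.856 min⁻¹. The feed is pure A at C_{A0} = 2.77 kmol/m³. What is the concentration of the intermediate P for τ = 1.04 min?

Solving the coupled first-order balances gives C_P(τ) = [k₁/(k₂−k₁)]·C_{A0}·(e^(−k₁τ) − e^(−k₂τ)).
e^(−k₁τ) = e^(−1.35×1.04) = e^(−1.404) = 0.2456; e^(−k₂τ) = e^(−0.8902) = 0.4106.
C_P = 1.35×2.77/(0.856−1.35) × (0.2456−0.4106) = (-7.570)×(-0.1649) = 1.249 kmol/m³.

1.25 kmol/m³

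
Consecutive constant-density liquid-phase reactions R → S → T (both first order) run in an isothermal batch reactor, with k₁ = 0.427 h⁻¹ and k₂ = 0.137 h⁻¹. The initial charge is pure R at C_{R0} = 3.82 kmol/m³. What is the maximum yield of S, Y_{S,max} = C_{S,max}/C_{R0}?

For a first-order series the maximum intermediate yield is C_{S,max}/C_{R0} = (k₁/k₂)^[k₂/(k₂−k₁)].
= (0.427/0.137)^(0.137/(0.137−0.427)) = (3.117)^(-0.4724) = 0.5845.

0.584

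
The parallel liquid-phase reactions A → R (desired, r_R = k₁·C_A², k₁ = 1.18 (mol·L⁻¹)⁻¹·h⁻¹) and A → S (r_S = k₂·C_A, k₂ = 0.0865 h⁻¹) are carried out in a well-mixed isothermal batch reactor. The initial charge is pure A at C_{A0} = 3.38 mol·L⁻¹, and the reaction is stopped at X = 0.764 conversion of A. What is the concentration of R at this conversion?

C_A = C_{A0}(1−X) = 0.7977 mol·L⁻¹.
Along a PFR/batch, dC_S/dC_A = −r_S/(r_R+r_S) = −k₂/(k₂+k₁·C_A).
Integrating from C_{A0} to C_A: C_S = (0.0865/1.18)·ln[(0.0865+1.18·3.38)/(0.0865+1.18·0.798)] = 0.07331·ln(4.075/1.028) = 0.1010 mol·L⁻¹.
Then C_R = (C_{A0}−C_A) − C_S = 2.582 − 0.1010 = 2.481 mol·L⁻¹.

2.48 mol·L⁻¹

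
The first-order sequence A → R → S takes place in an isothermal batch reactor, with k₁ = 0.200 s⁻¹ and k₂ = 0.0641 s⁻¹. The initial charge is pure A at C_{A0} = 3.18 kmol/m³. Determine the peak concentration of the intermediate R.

1.86 kmol/m³

For a first-order series the maximum intermediate yield is C_{R,max}/C_{A0} = (k₁/k₂)^[k₂/(k₂−k₁)].
= (0.200/0.0641)^(0.0641/(0.0641−0.200)) = (3.120)^(-0.4717) = 0.5847.
C_{R,max} = 0.5847×3.18 = 1.86 kmol/m³.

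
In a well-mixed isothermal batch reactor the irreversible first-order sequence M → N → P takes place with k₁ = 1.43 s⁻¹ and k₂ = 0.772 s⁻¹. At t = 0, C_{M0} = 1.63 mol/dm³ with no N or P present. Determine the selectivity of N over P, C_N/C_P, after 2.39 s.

For first-order series with pure M initially, C_N(t) = k₁C_{M0}/(k₂−k₁)·(e^(−k₁t) − e^(−k₂t)).
e^(−k₁t) = e^(−1.43×2.39) = e^(−3.418) = 0.03279; e^(−k₂t) = e^(−1.845) = 0.1580.
C_N = 1.43×1.63/(0.772−1.43) × (0.03279−0.1580) = (-3.542)×(-0.1252) = 0.4436 mol/dm³.
C_M = C_{M0}e^(−k₁t) = 0.05344 mol/dm³, so C_P = C_{M0}−C_M−C_N = 1.133 mol/dm³; C_N/C_P = 0.392.

0.392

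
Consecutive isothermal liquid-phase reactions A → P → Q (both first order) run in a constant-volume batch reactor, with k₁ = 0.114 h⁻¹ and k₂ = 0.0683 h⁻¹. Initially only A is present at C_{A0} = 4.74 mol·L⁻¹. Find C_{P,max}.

Evaluating C_P at t_opt = ln(k₂/k₁)/(k₂−k₁) gives C_{P,max}/C_{A0} = (k₁/k₂)^[k₂/(k₂−k₁)].
= (0.114/0.0683)^(0.0683/(0.0683−0.114)) = (1.669)^(-1.495) = 0.4650.
C_{P,max} = 0.4650×4.74 = 2.20 mol·L⁻¹.

2.20 mol·L⁻¹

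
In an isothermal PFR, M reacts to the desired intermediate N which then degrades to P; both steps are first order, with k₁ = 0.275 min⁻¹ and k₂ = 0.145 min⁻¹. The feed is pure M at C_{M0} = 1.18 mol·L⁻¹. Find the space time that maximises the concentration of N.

For first-order series the maximum of C_N occurs at τ_opt = ln(k₂/k₁)/(k₂−k₁).
= ln(0.145/0.275)/(0.145−0.275) = ln(0.5273)/-0.1300 = -0.6400/-0.1300 = 4.92 min.

4.92 min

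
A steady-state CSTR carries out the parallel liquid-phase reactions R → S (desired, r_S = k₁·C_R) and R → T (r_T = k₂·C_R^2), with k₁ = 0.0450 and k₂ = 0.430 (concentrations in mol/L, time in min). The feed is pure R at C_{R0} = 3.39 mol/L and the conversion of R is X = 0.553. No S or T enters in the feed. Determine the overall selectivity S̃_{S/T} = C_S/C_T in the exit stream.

Exit C_R = C_{R0}(1−X) = 3.39×0.447 = 1.515 mol/L.
Rates in a CSTR are evaluated at the outlet concentration: r_S = 0.0450×1.515 = 0.06819, r_T = 0.430×1.515^2 = 0.9874.
Overall selectivity = C_S/C_T = r_Sτ/(r_Tτ) = r_S/r_T = 0.0691.

0.0691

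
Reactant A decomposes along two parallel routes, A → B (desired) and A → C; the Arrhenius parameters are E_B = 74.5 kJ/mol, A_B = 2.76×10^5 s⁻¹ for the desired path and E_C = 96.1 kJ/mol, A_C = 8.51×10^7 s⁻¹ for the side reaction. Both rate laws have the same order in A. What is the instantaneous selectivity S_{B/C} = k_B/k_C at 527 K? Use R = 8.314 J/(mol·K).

0.449

Since both paths have the same order in A, the concentration cancels and S_{B/C} = k_B/k_C = (A_B/A_C)·exp[(E_C−E_B)/(RT)].
(E_C−E_B)/(RT) = (96.1−74.5)×10³/(8.314×527) = 21600/4381 = 4.930.
k_B/k_C = (2.76×10^5/8.51×10^7)·exp(4.930) = 0.003243 × 138.4 = 0.449.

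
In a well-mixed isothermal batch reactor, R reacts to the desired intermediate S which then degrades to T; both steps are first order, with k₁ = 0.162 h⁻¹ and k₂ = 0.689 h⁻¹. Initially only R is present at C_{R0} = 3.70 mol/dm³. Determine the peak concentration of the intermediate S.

0.557 mol/dm³

For a first-order series the maximum intermediate yield is C_{S,max}/C_{R0} = (k₁/k₂)^[k₂/(k₂−k₁)].
= (0.162/0.689)^(0.689/(0.689−0.162)) = (0.2351)^(1.307) = 0.1507.
C_{S,max} = 0.1507×3.70 = 0.557 mol/dm³.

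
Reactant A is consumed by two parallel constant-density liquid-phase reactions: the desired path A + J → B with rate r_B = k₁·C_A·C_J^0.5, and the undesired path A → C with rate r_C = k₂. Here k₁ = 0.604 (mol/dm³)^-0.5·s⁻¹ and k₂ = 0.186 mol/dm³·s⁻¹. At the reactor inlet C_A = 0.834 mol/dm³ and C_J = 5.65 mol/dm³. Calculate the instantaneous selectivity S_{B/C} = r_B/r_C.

S_{B/C} = r_B/r_C = (k₁·C_A·C_J^0.5)/(k₂) = (k₁/k₂)·C_A·C_J^0.5.
= (0.604×0.8340×5.650^0.5) / (0.186) = 1.197/0.1860 = 6.44.
Since the desired path is higher order in A, keeping C_A high (PFR or concentrated feed) favours B.

6.44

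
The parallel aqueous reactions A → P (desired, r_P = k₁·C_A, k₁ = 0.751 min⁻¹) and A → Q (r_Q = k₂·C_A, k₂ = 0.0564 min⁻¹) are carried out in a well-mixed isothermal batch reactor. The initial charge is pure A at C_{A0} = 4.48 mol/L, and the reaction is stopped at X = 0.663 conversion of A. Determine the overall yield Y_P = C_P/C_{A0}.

C_A = C_{A0}(1−X) = 1.510 mol/L.
Both paths are first order in A, so the instantaneous fraction to P is constant: dC_P/d(−C_A) = k₁/(k₁+k₂) = 0.9301.
C_P = 0.9301·(C_{A0}−C_A) = 0.9301×2.970 = 2.76 mol/L.
Y_P = C_P/C_{A0} = 2.763/4.48 = 0.617.

0.617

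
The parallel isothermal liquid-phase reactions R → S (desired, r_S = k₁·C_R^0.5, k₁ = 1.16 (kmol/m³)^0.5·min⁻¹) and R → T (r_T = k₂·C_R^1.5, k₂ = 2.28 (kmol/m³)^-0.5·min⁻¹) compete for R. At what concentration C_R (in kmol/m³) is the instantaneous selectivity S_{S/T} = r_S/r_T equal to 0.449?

1.13 kmol/m³

S_{S/T} = (k₁/k₂)·C_R⁻¹ ⇒ C_R = (S·k₂/k₁)^(-1).
= (0.449×2.28/1.16)^(-1) = (0.8825)^(-1) = 1.13 kmol/m³.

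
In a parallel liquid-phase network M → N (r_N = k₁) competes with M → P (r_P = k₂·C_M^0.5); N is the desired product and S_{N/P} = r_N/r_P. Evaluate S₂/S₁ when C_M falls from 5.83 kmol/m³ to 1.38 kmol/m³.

S_{N/P} = (k₁/k₂)·C_M^-0.5, so S₂/S₁ = (C_{M,2}/C_{M,1})^-0.5.
= (1.38/5.83)^(-0.5) = (0.2367)^(-0.5) = 2.06.
Selectivity toward N rises as C_M falls — low-concentration operation is favoured.

2.06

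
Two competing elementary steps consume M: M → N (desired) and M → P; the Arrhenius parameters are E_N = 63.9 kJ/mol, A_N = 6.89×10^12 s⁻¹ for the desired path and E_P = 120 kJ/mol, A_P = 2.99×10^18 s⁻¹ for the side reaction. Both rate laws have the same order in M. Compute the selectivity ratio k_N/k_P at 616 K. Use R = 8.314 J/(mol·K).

Since both paths have the same order in M, the concentration cancels and S_{N/P} = k_N/k_P = (A_N/A_P)·exp[(E_P−E_N)/(RT)].
(E_P−E_N)/(RT) = (120−63.9)×10³/(8.314×616) = 56100/5121 = 10.95.
k_N/k_P = (6.89×10^12/2.99×10^18)·exp(10.95) = 2.304×10^-6 × 57181 = 0.132.
Since E_N < E_P, lowering the temperature improves selectivity toward N.

0.132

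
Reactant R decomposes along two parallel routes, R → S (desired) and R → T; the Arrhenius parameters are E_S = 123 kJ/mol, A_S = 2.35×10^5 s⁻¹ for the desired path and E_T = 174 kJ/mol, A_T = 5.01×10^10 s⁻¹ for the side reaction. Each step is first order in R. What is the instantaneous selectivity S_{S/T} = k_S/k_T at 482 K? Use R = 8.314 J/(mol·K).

With equal orders, S_{S/T} = k_S/k_T = (A_S/A_T)·exp[(E_T−E_S)/(RT)].
(E_T−E_S)/(RT) = (174−123)×10³/(8.314×482) = 51000/4007 = 12.73.
k_S/k_T = (2.35×10^5/5.01×10^10)·exp(12.73) = 4.691×10^-6 × 3.366×10^5 = 1.58.

1.58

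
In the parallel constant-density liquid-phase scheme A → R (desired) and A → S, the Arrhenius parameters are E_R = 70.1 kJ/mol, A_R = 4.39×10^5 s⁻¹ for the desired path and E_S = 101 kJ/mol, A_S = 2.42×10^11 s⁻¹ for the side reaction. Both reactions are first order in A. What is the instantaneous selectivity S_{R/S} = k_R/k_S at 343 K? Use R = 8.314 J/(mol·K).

0.0922

With equal orders, S_{R/S} = k_R/k_S = (A_R/A_S)·exp[(E_S−E_R)/(RT)].
(E_S−E_R)/(RT) = (101−70.1)×10³/(8.314×343) = 30900/2852 = 10.84.
k_R/k_S = (4.39×10^5/2.42×10^11)·exp(10.84) = 1.814×10^-6 × 50799 = 0.0922.
Since E_R < E_S, lowering the temperature improves selectivity toward R.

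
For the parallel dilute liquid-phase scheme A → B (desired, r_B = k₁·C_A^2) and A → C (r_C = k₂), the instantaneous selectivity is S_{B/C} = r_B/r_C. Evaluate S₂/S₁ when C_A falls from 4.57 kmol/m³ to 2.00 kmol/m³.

S_{B/C} = (k₁/k₂)·C_A^2, so S₂/S₁ = (C_{A,2}/C_{A,1})^2.
= (2.00/4.57)^2 = (0.4376)^2 = 0.192.

0.192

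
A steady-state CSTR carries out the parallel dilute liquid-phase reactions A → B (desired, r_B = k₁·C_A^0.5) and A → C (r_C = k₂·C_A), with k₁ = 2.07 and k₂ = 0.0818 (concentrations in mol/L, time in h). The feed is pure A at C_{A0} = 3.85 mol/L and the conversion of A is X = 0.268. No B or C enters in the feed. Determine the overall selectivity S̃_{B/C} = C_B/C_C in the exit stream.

15.1

Exit C_A = C_{A0}(1−X) = 3.85×0.732 = 2.818 mol/L.
Rates in a CSTR are evaluated at the outlet concentration: r_B = 2.07×2.818^0.5 = 3.475, r_C = 0.0818×2.818 = 0.2305.
Overall selectivity = C_B/C_C = r_Bτ/(r_Cτ) = r_B/r_C = 15.1.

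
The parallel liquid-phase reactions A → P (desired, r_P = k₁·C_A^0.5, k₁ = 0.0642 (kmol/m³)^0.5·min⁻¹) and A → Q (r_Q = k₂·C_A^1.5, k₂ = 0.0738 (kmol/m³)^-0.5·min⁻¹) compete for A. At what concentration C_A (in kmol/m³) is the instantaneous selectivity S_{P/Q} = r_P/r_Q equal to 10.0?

0.0870 kmol/m³

S_{P/Q} = (k₁/k₂)·C_A⁻¹ ⇒ C_A = (S·k₂/k₁)^(-1).
= (10.0×0.0738/0.0642)^(-1) = (11.50)^(-1) = 0.0870 kmol/m³.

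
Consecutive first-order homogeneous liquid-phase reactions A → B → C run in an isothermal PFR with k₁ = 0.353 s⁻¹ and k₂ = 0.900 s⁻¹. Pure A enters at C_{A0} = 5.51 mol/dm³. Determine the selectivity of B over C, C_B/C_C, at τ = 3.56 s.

0.282

Solving the coupled first-order balances gives C_B(τ) = [k₁/(k₂−k₁)]·C_{A0}·(e^(−k₁τ) − e^(−k₂τ)).
e^(−k₁τ) = e^(−0.353×3.56) = e^(−1.257) = 0.2846; e^(−k₂τ) = e^(−3.204) = 0.04060.
C_B = 0.353×5.51/(0.900−0.353) × (0.2846−0.04060) = 3.556×0.2440 = 0.8676 mol/dm³.
C_A = C_{A0}e^(−k₁τ) = 1.568 mol/dm³, so C_C = C_{A0}−C_A−C_B = 3.074 mol/dm³; C_B/C_C = 0.282.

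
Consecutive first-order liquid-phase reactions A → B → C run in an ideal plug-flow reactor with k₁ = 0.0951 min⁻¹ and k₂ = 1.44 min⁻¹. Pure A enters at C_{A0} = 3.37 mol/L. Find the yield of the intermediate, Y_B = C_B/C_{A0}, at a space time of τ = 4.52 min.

0.0459

For first-order series with pure A initially, C_B(τ) = k₁C_{A0}/(k₂−k₁)·(e^(−k₁τ) − e^(−k₂τ)).
e^(−k₁τ) = e^(−0.0951×4.52) = e^(−0.4299) = 0.6506; e^(−k₂τ) = e^(−6.509) = 0.001490.
C_B = 0.0951×3.37/(1.44−0.0951) × (0.6506−0.001490) = 0.2383×0.6491 = 0.1547 mol/L.
Y_B = C_B/C_{A0} = 0.1547/3.37 = 0.0459.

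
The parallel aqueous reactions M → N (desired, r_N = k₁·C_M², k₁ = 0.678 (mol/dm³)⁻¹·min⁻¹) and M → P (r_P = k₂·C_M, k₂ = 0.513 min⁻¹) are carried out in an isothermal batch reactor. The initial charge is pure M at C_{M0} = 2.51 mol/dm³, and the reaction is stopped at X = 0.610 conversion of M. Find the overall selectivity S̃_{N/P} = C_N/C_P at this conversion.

C_M = C_{M0}(1−X) = 0.9789 mol/dm³.
Along a PFR/batch, dC_P/dC_M = −r_P/(r_N+r_P) = −k₂/(k₂+k₁·C_M).
Integrating from C_{M0} to C_M: C_P = (0.513/0.678)·ln[(0.513+0.678·2.51)/(0.513+0.678·0.979)] = 0.7566·ln(2.215/1.177) = 0.4785 mol/dm³.
Then C_N = (C_{M0}−C_M) − C_P = 1.531 − 0.4785 = 1.053 mol/dm³.
S̃_{N/P} = C_N/C_P = 1.053/0.4785 = 2.20.

2.20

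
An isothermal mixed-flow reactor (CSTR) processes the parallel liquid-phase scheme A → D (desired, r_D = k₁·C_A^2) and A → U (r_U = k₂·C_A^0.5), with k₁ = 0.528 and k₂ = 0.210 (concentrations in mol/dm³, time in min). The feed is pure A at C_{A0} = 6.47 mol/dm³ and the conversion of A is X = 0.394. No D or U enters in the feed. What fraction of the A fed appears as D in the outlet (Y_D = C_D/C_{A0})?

Exit C_A = C_{A0}(1−X) = 6.47×0.606 = 3.921 mol/dm³.
Rates in a CSTR are evaluated at the outlet concentration: r_D = 0.528×3.921^2 = 8.117, r_U = 0.210×3.921^0.5 = 0.4158.
Fraction of consumed A going to D: r_D/(r_D+r_U) = 0.9513.
C_D = 0.9513·C_{A0}·X = 0.9513×6.47×0.394 = 2.42 mol/dm³; Y_D = C_D/C_{A0} = 0.375.

0.375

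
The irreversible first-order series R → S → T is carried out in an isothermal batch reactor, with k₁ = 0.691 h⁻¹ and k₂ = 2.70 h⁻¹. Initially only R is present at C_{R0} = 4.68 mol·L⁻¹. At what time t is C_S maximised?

Setting dC_S/dt = 0 gives t_opt = ln(k₂/k₁)/(k₂−k₁).
= ln(2.70/0.691)/(2.70−0.691) = ln(3.907)/2.009 = 1.363/2.009 = 0.678 h.

0.678 h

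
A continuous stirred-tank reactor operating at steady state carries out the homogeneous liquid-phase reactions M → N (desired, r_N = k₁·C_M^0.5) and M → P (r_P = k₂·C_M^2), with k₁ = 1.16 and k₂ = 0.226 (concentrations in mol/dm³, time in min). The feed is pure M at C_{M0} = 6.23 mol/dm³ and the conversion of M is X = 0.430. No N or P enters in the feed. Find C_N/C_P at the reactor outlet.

0.767

Exit C_M = C_{M0}(1−X) = 6.23×0.570 = 3.551 mol/dm³.
Rates in a CSTR are evaluated at the outlet concentration: r_N = 1.16×3.551^0.5 = 2.186, r_P = 0.226×3.551^2 = 2.850.
Overall selectivity = C_N/C_P = r_Nτ/(r_Pτ) = r_N/r_P = 0.767.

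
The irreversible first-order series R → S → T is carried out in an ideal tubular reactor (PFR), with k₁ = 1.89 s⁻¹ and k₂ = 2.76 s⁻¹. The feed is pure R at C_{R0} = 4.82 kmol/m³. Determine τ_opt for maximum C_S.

0.435 s

For first-order series the maximum of C_S occurs at τ_opt = ln(k₂/k₁)/(k₂−k₁).
= ln(2.76/1.89)/(2.76−1.89) = ln(1.460)/0.8700 = 0.3787/0.8700 = 0.435 s.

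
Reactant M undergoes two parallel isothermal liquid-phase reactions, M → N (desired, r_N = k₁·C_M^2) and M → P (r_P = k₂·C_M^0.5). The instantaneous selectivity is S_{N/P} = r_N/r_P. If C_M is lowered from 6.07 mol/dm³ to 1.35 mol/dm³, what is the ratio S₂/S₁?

0.105

S_{N/P} = (k₁/k₂)·C_M^1.5, so S₂/S₁ = (C_{M,2}/C_{M,1})^1.5.
= (1.35/6.07)^1.5 = (0.2224)^1.5 = 0.105.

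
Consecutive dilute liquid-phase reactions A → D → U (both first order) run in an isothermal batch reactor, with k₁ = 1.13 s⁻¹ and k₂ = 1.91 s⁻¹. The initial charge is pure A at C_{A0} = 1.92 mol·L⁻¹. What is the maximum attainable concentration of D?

0.531 mol·L⁻¹

For a first-order series the maximum intermediate yield is C_{D,max}/C_{A0} = (k₁/k₂)^[k₂/(k₂−k₁)].
= (1.13/1.91)^(1.91/(1.91−1.13)) = (0.5916)^(2.449) = 0.2766.
C_{D,max} = 0.2766×1.92 = 0.531 mol·L⁻¹.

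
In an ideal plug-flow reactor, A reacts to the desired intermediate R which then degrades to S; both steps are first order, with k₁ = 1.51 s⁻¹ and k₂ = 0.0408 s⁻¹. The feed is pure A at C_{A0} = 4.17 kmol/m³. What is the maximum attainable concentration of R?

Evaluating C_R at τ_opt = ln(k₂/k₁)/(k₂−k₁) gives C_{R,max}/C_{A0} = (k₁/k₂)^[k₂/(k₂−k₁)].
= (1.51/0.0408)^(0.0408/(0.0408−1.51)) = (37.01)^(-0.02777) = 0.9046.
C_{R,max} = 0.9046×4.17 = 3.77 kmol/m³.

3.77 kmol/m³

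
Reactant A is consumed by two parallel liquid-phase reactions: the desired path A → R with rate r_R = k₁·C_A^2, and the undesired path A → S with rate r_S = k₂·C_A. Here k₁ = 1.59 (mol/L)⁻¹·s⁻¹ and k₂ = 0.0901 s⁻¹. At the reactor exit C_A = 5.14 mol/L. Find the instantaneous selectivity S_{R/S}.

90.7

S_{R/S} = r_R/r_S = (k₁·C_A^2)/(k₂·C_A) = (k₁/k₂)·C_A.
= (1.59×5.140^2) / (0.0901×5.140) = 42.01/0.4631 = 90.7.
Since the desired path is higher order in A, keeping C_A high (PFR or concentrated feed) favours R.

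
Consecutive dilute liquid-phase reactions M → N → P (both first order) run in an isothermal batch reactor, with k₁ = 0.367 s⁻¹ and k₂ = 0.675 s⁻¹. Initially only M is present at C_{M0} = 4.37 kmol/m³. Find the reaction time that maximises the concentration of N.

1.98 s

The intermediate peaks when r₁ = r₂, i.e. k₁e^(−k₁t) = k₂e^(−k₂t), giving t_opt = ln(k₂/k₁)/(k₂−k₁).
= ln(0.675/0.367)/(0.675−0.367) = ln(1.839)/0.3080 = 0.6094/0.3080 = 1.98 s.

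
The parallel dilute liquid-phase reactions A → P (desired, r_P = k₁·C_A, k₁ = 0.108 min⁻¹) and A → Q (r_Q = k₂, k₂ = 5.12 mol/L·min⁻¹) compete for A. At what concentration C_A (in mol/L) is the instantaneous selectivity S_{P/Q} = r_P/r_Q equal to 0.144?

S_{P/Q} = (k₁/k₂)·C_A ⇒ C_A = S·k₂/k₁.
= 0.144×5.12/0.108 = 6.83 mol/L.

6.83 mol/L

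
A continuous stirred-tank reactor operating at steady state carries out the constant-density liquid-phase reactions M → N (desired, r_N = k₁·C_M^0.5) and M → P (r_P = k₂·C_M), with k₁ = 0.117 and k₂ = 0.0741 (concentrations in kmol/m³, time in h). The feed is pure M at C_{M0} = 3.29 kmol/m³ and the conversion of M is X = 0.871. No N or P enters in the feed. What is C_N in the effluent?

2.03 kmol/m³

Exit C_M = C_{M0}(1−X) = 3.29×0.129 = 0.4244 kmol/m³.
A CSTR operates uniformly at the exit composition, giving r_N = 0.07622 and r_P = 0.03145 (each k·C_M^n at C_M = 0.4244).
Fraction of consumed M going to N: r_N/(r_N+r_P) = 0.7079.
C_N = 0.7079·C_{M0}·X = 0.7079×3.29×0.871 = 2.03 kmol/m³.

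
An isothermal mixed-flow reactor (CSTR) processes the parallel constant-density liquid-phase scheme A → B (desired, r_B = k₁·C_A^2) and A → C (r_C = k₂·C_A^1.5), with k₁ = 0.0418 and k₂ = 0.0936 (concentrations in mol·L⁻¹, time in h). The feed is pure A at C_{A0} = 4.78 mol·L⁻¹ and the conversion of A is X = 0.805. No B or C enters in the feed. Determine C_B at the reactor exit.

1.16 mol·L⁻¹

Exit C_A = C_{A0}(1−X) = 4.78×0.195 = 0.9321 mol·L⁻¹.
Rates in a CSTR are evaluated at the outlet concentration: r_B = 0.0418×0.9321^2 = 0.03632, r_C = 0.0936×0.9321^1.5 = 0.08423.
Fraction of consumed A going to B: r_B/(r_B+r_C) = 0.3013.
C_B = 0.3013·C_{A0}·X = 0.3013×4.78×0.805 = 1.16 mol·L⁻¹.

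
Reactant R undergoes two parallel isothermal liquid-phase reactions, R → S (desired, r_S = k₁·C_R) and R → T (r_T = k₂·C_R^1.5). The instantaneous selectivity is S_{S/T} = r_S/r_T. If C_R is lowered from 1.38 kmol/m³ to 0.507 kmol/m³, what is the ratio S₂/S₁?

1.65

S_{S/T} = (k₁/k₂)·C_R^-0.5, so S₂/S₁ = (C_{R,2}/C_{R,1})^-0.5.
= (0.507/1.38)^(-0.5) = (0.3674)^(-0.5) = 1.65.
Selectivity toward S rises as C_R falls — low-concentration operation is favoured.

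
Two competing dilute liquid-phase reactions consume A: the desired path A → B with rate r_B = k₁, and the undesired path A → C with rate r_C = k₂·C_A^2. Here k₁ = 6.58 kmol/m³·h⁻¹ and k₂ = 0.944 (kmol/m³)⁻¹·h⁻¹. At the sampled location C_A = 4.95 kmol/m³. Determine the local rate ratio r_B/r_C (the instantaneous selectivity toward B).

0.284

S_{B/C} = r_B/r_C = (k₁)/(k₂·C_A^2) = (k₁/k₂)·C_A^-2.
= (6.58) / (0.944×4.950^2) = 6.580/23.13 = 0.284.
The undesired path is higher order in A, so low C_A (CSTR or dilute feed) favours B.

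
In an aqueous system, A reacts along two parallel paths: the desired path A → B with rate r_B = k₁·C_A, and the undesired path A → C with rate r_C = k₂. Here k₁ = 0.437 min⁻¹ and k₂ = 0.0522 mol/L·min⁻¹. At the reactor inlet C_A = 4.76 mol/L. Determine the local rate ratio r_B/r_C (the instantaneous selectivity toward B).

39.8

S_{B/C} = r_B/r_C = (k₁·C_A)/(k₂) = (k₁/k₂)·C_A.
= (0.437×4.760) / (0.0522) = 2.080/0.05220 = 39.8.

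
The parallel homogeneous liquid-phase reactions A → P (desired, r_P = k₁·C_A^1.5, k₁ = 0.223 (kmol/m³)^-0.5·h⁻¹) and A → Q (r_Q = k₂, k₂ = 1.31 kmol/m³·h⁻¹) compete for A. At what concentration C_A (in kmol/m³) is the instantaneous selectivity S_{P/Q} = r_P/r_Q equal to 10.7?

S_{P/Q} = (k₁/k₂)·C_A^1.5 ⇒ C_A = (S·k₂/k₁)^(1/1.5).
= (10.7×1.31/0.223)^(0.6667) = (62.86)^(0.6667) = 15.8 kmol/m³.

15.8 kmol/m³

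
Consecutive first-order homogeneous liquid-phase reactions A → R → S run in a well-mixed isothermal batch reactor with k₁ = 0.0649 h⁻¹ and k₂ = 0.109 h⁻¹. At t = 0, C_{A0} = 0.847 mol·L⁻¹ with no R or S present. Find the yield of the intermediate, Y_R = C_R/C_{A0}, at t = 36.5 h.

The intermediate concentration in a first-order A→B→C sequence is C_R = k₁C_{A0}(e^(−k₁t) − e^(−k₂t))/(k₂−k₁).
e^(−k₁t) = e^(−0.0649×36.5) = e^(−2.369) = 0.09359; e^(−k₂t) = e^(−3.978) = 0.01871.
C_R = 0.0649×0.847/(0.109−0.0649) × (0.09359−0.01871) = 1.246×0.07487 = 0.09333 mol·L⁻¹.
Y_R = C_R/C_{A0} = 0.09333/0.847 = 0.110.

0.110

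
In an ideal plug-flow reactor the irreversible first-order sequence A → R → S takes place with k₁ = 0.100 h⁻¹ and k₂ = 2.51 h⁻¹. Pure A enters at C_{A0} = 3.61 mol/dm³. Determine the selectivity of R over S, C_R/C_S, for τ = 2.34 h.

For first-order series with pure A initially, C_R(τ) = k₁C_{A0}/(k₂−k₁)·(e^(−k₁τ) − e^(−k₂τ)).
e^(−k₁τ) = e^(−0.100×2.34) = e^(−0.2340) = 0.7914; e^(−k₂τ) = e^(−5.873) = 0.002813.
C_R = 0.100×3.61/(2.51−0.100) × (0.7914−0.002813) = 0.1498×0.7885 = 0.1181 mol/dm³.
C_A = C_{A0}e^(−k₁τ) = 2.857 mol/dm³, so C_S = C_{A0}−C_A−C_R = 0.6351 mol/dm³; C_R/C_S = 0.186.

0.186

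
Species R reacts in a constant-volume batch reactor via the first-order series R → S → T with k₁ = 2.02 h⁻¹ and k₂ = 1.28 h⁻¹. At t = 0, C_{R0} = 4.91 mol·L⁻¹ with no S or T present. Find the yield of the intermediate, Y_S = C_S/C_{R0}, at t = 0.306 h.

Solving the coupled first-order balances gives C_S(t) = [k₁/(k₂−k₁)]·C_{R0}·(e^(−k₁t) − e^(−k₂t)).
e^(−k₁t) = e^(−2.02×0.306) = e^(−0.6181) = 0.5390; e^(−k₂t) = e^(−0.3917) = 0.6759.
C_S = 2.02×4.91/(1.28−2.02) × (0.5390−0.6759) = (-13.40)×(-0.1370) = 1.836 mol·L⁻¹.
Y_S = C_S/C_{R0} = 1.836/4.91 = 0.374.

0.374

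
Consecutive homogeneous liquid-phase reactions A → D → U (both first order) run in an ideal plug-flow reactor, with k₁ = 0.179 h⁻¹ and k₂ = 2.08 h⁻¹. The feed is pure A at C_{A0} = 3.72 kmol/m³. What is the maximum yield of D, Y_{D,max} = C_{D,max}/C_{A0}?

For a first-order series the maximum intermediate yield is C_{D,max}/C_{A0} = (k₁/k₂)^[k₂/(k₂−k₁)].
= (0.179/2.08)^(2.08/(2.08−0.179)) = (0.08606)^(1.094) = 0.06831.

0.0683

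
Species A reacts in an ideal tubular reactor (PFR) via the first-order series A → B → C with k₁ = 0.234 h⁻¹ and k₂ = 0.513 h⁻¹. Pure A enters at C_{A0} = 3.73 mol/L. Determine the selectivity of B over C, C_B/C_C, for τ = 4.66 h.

0.447

The intermediate concentration in a first-order A→B→C sequence is C_B = k₁C_{A0}(e^(−k₁τ) − e^(−k₂τ))/(k₂−k₁).
e^(−k₁τ) = e^(−0.234×4.66) = e^(−1.090) = 0.3361; e^(−k₂τ) = e^(−2.391) = 0.09158.
C_B = 0.234×3.73/(0.513−0.234) × (0.3361−0.09158) = 3.128×0.2445 = 0.7649 mol/L.
C_A = C_{A0}e^(−k₁τ) = 1.254 mol/L, so C_C = C_{A0}−C_A−C_B = 1.712 mol/L; C_B/C_C = 0.447.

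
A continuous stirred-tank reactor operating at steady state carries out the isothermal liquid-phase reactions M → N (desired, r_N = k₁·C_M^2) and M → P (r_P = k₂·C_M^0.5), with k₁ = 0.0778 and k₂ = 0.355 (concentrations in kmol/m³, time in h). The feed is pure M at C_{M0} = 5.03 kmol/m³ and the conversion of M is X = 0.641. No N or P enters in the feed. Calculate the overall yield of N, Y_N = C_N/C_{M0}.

Exit C_M = C_{M0}(1−X) = 5.03×0.359 = 1.806 kmol/m³.
A CSTR operates uniformly at the exit composition, giving r_N = 0.2537 and r_P = 0.4770 (each k·C_M^n at C_M = 1.806).
Fraction of consumed M going to N: r_N/(r_N+r_P) = 0.3472.
C_N = 0.3472·C_{M0}·X = 0.3472×5.03×0.641 = 1.12 kmol/m³; Y_N = C_N/C_{M0} = 0.223.

0.223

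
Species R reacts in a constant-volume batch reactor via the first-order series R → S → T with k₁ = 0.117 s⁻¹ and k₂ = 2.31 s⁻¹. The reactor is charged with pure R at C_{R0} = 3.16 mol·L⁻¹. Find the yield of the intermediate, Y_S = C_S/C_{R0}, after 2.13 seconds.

0.0412

The intermediate concentration in a first-order A→B→C sequence is C_S = k₁C_{R0}(e^(−k₁t) − e^(−k₂t))/(k₂−k₁).
e^(−k₁t) = e^(−0.117×2.13) = e^(−0.2492) = 0.7794; e^(−k₂t) = e^(−4.920) = 0.007297.
C_S = 0.117×3.16/(2.31−0.117) × (0.7794−0.007297) = 0.1686×0.7721 = 0.1302 mol·L⁻¹.
Y_S = C_S/C_{R0} = 0.1302/3.16 = 0.0412.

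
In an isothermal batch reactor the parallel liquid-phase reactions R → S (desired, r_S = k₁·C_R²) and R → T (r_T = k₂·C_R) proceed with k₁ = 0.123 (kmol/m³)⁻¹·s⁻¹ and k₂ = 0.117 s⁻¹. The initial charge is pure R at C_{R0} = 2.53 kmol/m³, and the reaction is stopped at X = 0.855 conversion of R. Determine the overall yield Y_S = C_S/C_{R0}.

0.490

C_R = C_{R0}(1−X) = 0.3669 kmol/m³.
Along a PFR/batch, dC_T/dC_R = −r_T/(r_S+r_T) = −k₂/(k₂+k₁·C_R).
Integrating from C_{R0} to C_R: C_T = (0.117/0.123)·ln[(0.117+0.123·2.53)/(0.117+0.123·0.367)] = 0.9512·ln(0.4282/0.1621) = 0.9238 kmol/m³.
Then C_S = (C_{R0}−C_R) − C_T = 2.163 − 0.9238 = 1.239 kmol/m³.
Y_S = C_S/C_{R0} = 1.239/2.53 = 0.490.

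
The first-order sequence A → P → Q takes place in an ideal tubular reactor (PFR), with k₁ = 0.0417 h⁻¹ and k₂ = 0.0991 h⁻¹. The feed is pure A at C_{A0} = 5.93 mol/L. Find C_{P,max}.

At the optimum, C_{P,max}/C_{A0} = (k₁/k₂)^[k₂/(k₂−k₁)].
= (0.0417/0.0991)^(0.0991/(0.0991−0.0417)) = (0.4208)^(1.726) = 0.2244.
C_{P,max} = 0.2244×5.93 = 1.33 mol/L.

1.33 mol/L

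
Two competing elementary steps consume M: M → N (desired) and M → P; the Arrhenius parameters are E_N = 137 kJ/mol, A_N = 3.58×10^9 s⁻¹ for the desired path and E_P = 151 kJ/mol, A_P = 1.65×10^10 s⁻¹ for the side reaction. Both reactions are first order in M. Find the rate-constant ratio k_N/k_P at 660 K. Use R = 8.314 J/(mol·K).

2.78

Since both paths have the same order in M, the concentration cancels and S_{N/P} = k_N/k_P = (A_N/A_P)·exp[(E_P−E_N)/(RT)].
(E_P−E_N)/(RT) = (151−137)×10³/(8.314×660) = 14000/5487 = 2.551.
k_N/k_P = (3.58×10^9/1.65×10^10)·exp(2.551) = 0.2170 × 12.82 = 2.78.
Since E_N < E_P, lowering the temperature improves selectivity toward N.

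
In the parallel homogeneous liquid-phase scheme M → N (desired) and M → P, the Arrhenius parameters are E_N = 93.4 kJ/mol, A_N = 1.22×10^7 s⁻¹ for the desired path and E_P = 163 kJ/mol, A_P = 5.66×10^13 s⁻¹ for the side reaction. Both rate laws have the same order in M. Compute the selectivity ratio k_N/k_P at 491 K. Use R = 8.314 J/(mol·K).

5.47

Since both paths have the same order in M, the concentration cancels and S_{N/P} = k_N/k_P = (A_N/A_P)·exp[(E_P−E_N)/(RT)].
(E_P−E_N)/(RT) = (163−93.4)×10³/(8.314×491) = 69600/4082 = 17.05.
k_N/k_P = (1.22×10^7/5.66×10^13)·exp(17.05) = 2.155×10^-7 × 2.539×10^7 = 5.47.
Since E_N < E_P, lowering the temperature improves selectivity toward N.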